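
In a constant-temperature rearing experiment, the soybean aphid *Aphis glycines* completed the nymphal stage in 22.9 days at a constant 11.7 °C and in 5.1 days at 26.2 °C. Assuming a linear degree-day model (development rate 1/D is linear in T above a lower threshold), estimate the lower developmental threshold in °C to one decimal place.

Under the model K = D·(T − T_b), so D₁·(T₁ − T_b) = D₂·(T₂ − T_b).
22.9·(11.7 − T_b) = 5.1·(26.2 − T_b)
T_b = (22.9·11.7 − 5.1·26.2) / (22.9 − 5.1) = 134.31 / 17.8 = 7.546 °C ≈ 7.5 °C.

7.5 °C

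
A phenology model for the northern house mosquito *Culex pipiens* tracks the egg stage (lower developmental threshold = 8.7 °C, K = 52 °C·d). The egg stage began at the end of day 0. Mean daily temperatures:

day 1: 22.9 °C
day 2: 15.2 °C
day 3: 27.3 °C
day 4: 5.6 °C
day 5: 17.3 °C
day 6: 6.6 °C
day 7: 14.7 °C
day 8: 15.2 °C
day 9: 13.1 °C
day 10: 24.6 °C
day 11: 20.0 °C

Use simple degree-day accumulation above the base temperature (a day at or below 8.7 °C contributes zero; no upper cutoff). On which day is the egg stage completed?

day 7

Daily DD above 8.7 °C: 14.2, 6.5, 18.6, 0.0, 8.6, 0.0, 6.0, 6.5, 4.4, 15.9, 11.3.
Cumulative: 14.2, 20.7, 39.3, 39.3, 47.9, 47.9, 53.9, 60.4, 64.8, 80.7, 92.0.
The total first reaches 52 DD on day 7.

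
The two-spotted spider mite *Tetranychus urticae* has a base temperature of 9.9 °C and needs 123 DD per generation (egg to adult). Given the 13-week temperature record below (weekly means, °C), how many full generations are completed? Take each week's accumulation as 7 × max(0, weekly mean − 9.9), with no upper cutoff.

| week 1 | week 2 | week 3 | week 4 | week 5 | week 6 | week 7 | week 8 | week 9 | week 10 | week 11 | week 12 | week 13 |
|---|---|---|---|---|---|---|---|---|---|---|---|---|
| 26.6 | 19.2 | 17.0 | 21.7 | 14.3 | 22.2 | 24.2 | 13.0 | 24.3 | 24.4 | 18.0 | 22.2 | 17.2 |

Weekly DD (7 × max(0, T̄ − 9.9)): 116.9, 65.1, 49.7, 82.6, 30.8, 86.1, 100.1, 21.7, 100.8, 101.5, 56.7, 86.1, 51.1.
Season total = 949.2 DD.
Complete generations = ⌊949.2 / 123⌋ = 7.

7 generations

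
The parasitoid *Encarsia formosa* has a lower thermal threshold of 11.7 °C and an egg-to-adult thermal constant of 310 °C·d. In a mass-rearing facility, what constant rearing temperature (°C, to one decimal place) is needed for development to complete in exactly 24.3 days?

24.5 °C

Required daily accumulation = 310 / 24.3 = 12.757 DD/day.
T = T_base + 12.757 = 11.7 + 12.757 = 24.457 ≈ 24.5 °C.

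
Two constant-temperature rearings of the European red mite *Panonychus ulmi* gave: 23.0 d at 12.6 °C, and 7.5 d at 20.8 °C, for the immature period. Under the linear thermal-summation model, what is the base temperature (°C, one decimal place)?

Equal thermal constants: D₁(T₁ − T_b) = D₂(T₂ − T_b).
23.0·(12.6 − T_b) = 7.5·(20.8 − T_b)
T_b = (23.0·12.6 − 7.5·20.8) / (23.0 − 7.5) = 133.80 / 15.5 = 8.632 °C ≈ 8.6 °C.

8.6 °C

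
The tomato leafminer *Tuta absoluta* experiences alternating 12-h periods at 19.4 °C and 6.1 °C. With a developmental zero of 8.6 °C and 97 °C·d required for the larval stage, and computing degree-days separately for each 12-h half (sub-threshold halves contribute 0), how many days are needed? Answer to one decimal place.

18.0 days

Day half: max(0, 19.4 − 8.6) × 0.5 = 10.8 × 0.5 = 5.40 DD.
Night half: max(0, 6.1 − 8.6) × 0.5 = 0.0 × 0.5 = 0.00 DD.
Per 24 h: 5.40 DD/day.
Duration = 97 / 5.40 = 17.963 ≈ 18.0 days.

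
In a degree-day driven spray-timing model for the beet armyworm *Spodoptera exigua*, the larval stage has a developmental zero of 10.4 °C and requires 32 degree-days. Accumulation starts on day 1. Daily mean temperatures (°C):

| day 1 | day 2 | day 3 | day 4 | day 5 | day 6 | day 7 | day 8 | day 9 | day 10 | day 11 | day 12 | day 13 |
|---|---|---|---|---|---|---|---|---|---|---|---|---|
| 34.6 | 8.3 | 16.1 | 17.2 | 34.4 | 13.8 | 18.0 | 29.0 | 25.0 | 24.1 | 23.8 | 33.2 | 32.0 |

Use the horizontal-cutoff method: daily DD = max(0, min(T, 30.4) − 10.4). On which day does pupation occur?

day 4

Daily DD above 10.4 °C (capped at 20.0): 20.0, 0.0, 5.7, 6.8, 20.0, 3.4, 7.6, 18.6, 14.6, 13.7, 13.4, 20.0, 20.0.
Cumulative: 20.0, 20.0, 25.7, 32.5, 52.5, 55.9, 63.5, 82.1, 96.7, 110.4, 123.8, 143.8, 163.8.
The total first reaches 32 DD on day 4.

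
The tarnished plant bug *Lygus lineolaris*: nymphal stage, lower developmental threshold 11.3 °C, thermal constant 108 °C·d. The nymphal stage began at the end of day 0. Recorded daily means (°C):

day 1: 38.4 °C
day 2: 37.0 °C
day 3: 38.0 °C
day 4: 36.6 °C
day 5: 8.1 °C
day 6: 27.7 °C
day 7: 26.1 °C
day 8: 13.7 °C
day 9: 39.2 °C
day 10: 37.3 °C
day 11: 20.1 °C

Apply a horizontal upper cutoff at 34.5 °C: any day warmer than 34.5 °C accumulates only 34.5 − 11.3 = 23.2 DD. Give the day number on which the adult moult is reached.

day 6

Daily DD above 11.3 °C (capped at 23.2): 23.2, 23.2, 23.2, 23.2, 0.0, 16.4, 14.8, 2.4, 23.2, 23.2, 8.8.
Cumulative: 23.2, 46.4, 69.6, 92.8, 92.8, 109.2, 124.0, 126.4, 149.6, 172.8, 181.6.
The total first reaches 108 DD on day 6.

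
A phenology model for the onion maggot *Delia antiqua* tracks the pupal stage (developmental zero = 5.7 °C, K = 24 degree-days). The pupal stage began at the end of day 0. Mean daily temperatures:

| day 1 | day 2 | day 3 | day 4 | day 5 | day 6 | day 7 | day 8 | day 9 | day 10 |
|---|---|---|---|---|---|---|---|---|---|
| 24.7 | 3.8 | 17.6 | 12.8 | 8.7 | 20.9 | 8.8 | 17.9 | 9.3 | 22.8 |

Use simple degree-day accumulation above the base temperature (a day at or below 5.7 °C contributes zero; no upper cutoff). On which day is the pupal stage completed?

day 3

Daily DD above 5.7 °C: 19.0, 0.0, 11.9, 7.1, 3.0, 15.2, 3.1, 12.2, 3.6, 17.1.
Cumulative: 19.0, 19.0, 30.9, 38.0, 41.0, 56.2, 59.3, 71.5, 75.1, 92.2.
The total first reaches 24 DD on day 3.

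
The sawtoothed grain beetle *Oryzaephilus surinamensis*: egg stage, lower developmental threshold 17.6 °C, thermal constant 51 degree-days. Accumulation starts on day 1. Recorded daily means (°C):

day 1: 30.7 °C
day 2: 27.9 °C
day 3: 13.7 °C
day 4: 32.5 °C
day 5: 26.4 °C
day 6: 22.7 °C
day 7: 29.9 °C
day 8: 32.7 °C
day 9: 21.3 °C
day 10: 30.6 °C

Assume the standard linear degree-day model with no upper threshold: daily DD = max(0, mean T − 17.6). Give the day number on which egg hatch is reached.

day 6

Daily DD above 17.6 °C: 13.1, 10.3, 0.0, 14.9, 8.8, 5.1, 12.3, 15.1, 3.7, 13.0.
Cumulative: 13.1, 23.4, 23.4, 38.3, 47.1, 52.2, 64.5, 79.6, 83.3, 96.3.
The total first reaches 51 DD on day 6.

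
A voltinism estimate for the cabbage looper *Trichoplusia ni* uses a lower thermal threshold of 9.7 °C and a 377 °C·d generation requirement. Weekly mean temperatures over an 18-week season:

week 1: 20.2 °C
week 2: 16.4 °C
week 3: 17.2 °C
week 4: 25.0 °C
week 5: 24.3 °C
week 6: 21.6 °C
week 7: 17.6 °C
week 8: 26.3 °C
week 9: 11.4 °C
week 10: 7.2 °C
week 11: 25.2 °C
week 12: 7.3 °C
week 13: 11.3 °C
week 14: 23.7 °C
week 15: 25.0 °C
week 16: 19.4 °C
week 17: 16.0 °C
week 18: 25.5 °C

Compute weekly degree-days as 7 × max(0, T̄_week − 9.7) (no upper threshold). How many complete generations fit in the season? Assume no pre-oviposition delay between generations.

Weekly DD (7 × max(0, T̄ − 9.7)): 73.5, 46.9, 52.5, 107.1, 102.2, 83.3, 55.3, 116.2, 11.9, 0.0, 108.5, 0.0, 11.2, 98.0, 107.1, 67.9, 44.1, 110.6.
Season total = 1196.3 DD.
Complete generations = ⌊1196.3 / 377⌋ = 3.

3 generations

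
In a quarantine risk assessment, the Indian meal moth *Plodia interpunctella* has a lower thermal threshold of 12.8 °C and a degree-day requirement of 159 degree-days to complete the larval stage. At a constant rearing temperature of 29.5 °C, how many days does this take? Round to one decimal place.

Daily accumulation = 29.5 − 12.8 = 16.7 DD/day.
Duration = 159 / 16.7 = 9.521 ≈ 9.5 days.

9.5 days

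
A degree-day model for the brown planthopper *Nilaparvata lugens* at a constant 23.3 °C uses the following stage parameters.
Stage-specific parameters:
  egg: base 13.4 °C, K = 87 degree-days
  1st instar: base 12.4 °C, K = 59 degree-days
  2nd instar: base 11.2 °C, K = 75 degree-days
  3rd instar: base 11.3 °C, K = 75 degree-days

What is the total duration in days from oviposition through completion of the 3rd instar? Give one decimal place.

26.6 days

egg: 87 / (23.3 − 13.4) = 87 / 9.9 = 8.788 d.
1st instar: 59 / (23.3 − 12.4) = 59 / 10.9 = 5.413 d.
2nd instar: 75 / (23.3 − 11.2) = 75 / 12.1 = 6.198 d.
3rd instar: 75 / (23.3 − 11.3) = 75 / 12.0 = 6.250 d.
Sum = 26.649 ≈ 26.6 days.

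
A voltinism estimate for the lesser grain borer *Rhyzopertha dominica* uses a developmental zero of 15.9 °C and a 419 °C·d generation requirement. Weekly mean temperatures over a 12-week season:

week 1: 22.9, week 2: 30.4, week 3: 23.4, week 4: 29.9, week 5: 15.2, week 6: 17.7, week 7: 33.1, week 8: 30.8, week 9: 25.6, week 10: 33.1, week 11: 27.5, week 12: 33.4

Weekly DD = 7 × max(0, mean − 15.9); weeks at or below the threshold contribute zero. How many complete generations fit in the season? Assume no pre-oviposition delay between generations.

2 generations

Weekly DD (7 × max(0, T̄ − 15.9)): 49.0, 101.5, 52.5, 98.0, 0.0, 12.6, 120.4, 104.3, 67.9, 120.4, 81.2, 122.5.
Season total = 930.3 DD.
Complete generations = ⌊930.3 / 419⌋ = 2.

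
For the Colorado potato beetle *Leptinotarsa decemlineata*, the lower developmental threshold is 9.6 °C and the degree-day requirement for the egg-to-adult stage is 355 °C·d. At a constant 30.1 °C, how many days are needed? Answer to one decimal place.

Daily accumulation = 30.1 − 9.6 = 20.5 DD/day.
Duration = 355 / 20.5 = 17.317 ≈ 17.3 days.

17.3 days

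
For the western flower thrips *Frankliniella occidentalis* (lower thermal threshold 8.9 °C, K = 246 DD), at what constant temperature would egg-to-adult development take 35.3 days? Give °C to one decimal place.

15.9 °C

Required daily accumulation = 246 / 35.3 = 6.969 DD/day.
T = T_base + 6.969 = 8.9 + 6.969 = 15.869 ≈ 15.9 °C.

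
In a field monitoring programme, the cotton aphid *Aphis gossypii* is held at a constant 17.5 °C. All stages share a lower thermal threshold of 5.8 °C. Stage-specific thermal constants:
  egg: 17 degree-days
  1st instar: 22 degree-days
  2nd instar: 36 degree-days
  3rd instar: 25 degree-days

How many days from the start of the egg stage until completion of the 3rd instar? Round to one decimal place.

Daily accumulation at 17.5 °C = 17.5 − 5.8 = 11.7 DD/day.
Total K = 17 + 22 + 36 + 25 = 100 DD.
Total duration = 100 / 11.7 = 8.547 ≈ 8.5 days.

8.5 days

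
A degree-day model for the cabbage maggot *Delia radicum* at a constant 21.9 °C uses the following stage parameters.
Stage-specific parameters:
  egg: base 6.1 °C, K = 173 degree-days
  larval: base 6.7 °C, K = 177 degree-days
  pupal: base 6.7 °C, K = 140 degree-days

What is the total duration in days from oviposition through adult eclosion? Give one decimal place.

egg: 173 / (21.9 − 6.1) = 173 / 15.8 = 10.949 d.
larval: 177 / (21.9 − 6.7) = 177 / 15.2 = 11.645 d.
pupal: 140 / (21.9 − 6.7) = 140 / 15.2 = 9.211 d.
Sum = 31.805 ≈ 31.8 days.

31.8 days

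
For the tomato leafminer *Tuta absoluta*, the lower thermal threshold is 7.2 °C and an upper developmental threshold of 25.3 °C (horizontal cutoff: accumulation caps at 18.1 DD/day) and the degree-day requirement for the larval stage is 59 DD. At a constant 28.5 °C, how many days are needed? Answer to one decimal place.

3.3 days

Temperature 28.5 °C exceeds the upper threshold, so daily accumulation caps at 25.3 − 7.2 = 18.1 DD/day.
Duration = 59 / 18.1 = 3.260 ≈ 3.3 days.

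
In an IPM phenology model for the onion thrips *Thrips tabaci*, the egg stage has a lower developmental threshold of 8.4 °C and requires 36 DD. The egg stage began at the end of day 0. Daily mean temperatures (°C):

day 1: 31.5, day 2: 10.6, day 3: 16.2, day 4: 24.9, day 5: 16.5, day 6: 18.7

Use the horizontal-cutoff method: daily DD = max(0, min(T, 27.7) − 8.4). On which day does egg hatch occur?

Daily DD above 8.4 °C (capped at 19.3): 19.3, 2.2, 7.8, 16.5, 8.1, 10.3.
Cumulative: 19.3, 21.5, 29.3, 45.8, 53.9, 64.2.
The total first reaches 36 DD on day 4.

day 4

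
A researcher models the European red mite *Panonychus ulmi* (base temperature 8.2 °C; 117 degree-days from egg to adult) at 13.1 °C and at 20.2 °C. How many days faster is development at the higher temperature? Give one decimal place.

14.1 days

At 13.1 °C: 117 / (13.1 − 8.2) = 117 / 4.9 = 23.878 d.
At 20.2 °C: 117 / (20.2 − 8.2) = 117 / 12.0 = 9.750 d.
Difference = |23.878 − 9.750| = 14.128 ≈ 14.1 days.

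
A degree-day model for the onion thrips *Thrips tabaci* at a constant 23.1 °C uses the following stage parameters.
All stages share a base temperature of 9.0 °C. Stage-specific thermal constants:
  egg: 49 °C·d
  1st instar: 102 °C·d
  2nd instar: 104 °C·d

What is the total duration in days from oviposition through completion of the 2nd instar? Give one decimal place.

Daily accumulation at 23.1 °C = 23.1 − 9.0 = 14.1 DD/day.
Total K = 49 + 102 + 104 = 255 DD.
Total duration = 255 / 14.1 = 18.085 ≈ 18.1 days.

18.1 days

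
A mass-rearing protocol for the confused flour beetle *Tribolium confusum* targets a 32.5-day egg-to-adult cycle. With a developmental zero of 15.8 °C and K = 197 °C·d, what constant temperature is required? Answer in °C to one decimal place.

Required daily accumulation = 197 / 32.5 = 6.062 DD/day.
T = T_base + 6.062 = 15.8 + 6.062 = 21.862 ≈ 21.9 °C.

21.9 °C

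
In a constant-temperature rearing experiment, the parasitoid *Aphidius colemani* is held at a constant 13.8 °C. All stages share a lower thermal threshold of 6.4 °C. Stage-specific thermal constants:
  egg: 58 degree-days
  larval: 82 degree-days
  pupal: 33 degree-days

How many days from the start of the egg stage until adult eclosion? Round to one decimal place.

Daily accumulation at 13.8 °C = 13.8 − 6.4 = 7.4 DD/day.
Total K = 58 + 82 + 33 = 173 DD.
Total duration = 173 / 7.4 = 23.378 ≈ 23.4 days.

23.4 days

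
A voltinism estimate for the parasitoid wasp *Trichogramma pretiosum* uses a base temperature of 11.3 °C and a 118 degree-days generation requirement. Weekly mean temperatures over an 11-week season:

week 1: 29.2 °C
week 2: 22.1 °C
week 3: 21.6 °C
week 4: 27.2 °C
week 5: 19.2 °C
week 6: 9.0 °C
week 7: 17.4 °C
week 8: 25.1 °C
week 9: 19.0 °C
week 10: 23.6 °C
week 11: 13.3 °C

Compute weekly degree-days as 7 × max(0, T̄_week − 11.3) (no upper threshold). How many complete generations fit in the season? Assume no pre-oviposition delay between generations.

Weekly DD (7 × max(0, T̄ − 11.3)): 125.3, 75.6, 72.1, 111.3, 55.3, 0.0, 42.7, 96.6, 53.9, 86.1, 14.0.
Season total = 732.9 DD.
Complete generations = ⌊732.9 / 118⌋ = 6.

6 generations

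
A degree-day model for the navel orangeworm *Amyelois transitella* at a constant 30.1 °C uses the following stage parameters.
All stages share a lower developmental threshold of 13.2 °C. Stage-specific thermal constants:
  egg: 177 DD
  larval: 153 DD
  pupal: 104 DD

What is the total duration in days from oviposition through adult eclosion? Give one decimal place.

25.7 days

Daily accumulation at 30.1 °C = 30.1 − 13.2 = 16.9 DD/day.
Total K = 177 + 153 + 104 = 434 DD.
Total duration = 434 / 16.9 = 25.680 ≈ 25.7 days.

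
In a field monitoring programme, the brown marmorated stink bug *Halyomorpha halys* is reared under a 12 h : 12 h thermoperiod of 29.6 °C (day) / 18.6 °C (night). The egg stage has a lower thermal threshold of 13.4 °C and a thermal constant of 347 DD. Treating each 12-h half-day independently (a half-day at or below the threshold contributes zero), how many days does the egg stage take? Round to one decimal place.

Day half: max(0, 29.6 − 13.4) × 0.5 = 16.2 × 0.5 = 8.10 DD.
Night half: max(0, 18.6 − 13.4) × 0.5 = 5.2 × 0.5 = 2.60 DD.
Per 24 h: 10.70 DD/day.
Duration = 347 / 10.70 = 32.430 ≈ 32.4 days.

32.4 days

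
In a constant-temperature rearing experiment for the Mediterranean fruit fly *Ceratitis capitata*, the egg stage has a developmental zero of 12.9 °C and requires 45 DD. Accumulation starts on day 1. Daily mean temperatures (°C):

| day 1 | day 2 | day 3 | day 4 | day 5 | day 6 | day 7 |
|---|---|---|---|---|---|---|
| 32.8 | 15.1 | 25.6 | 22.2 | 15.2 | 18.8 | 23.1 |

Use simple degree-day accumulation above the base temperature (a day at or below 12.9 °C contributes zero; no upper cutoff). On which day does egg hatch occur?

day 5

Daily DD above 12.9 °C: 19.9, 2.2, 12.7, 9.3, 2.3, 5.9, 10.2.
Cumulative: 19.9, 22.1, 34.8, 44.1, 46.4, 52.3, 62.5.
The total first reaches 45 DD on day 5.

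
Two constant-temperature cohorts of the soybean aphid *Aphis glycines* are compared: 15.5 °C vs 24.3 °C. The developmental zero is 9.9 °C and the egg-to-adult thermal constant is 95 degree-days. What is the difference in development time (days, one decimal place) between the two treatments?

10.4 days

At 15.5 °C: 95 / (15.5 − 9.9) = 95 / 5.6 = 16.964 d.
At 24.3 °C: 95 / (24.3 − 9.9) = 95 / 14.4 = 6.597 d.
Difference = |16.964 − 6.597| = 10.367 ≈ 10.4 days.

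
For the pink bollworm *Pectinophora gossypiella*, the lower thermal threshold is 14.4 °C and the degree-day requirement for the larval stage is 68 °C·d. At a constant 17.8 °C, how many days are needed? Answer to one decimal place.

20.0 days

Daily accumulation = 17.8 − 14.4 = 3.4 DD/day.
Duration = 68 / 3.4 = 20.000 ≈ 20.0 days.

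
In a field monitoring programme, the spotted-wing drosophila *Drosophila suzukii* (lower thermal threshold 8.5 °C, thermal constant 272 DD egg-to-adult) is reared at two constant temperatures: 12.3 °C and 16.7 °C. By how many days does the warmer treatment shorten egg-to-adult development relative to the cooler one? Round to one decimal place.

38.4 days

At 12.3 °C: 272 / (12.3 − 8.5) = 272 / 3.8 = 71.579 d.
At 16.7 °C: 272 / (16.7 − 8.5) = 272 / 8.2 = 33.171 d.
Difference = |71.579 − 33.171| = 38.408 ≈ 38.4 days.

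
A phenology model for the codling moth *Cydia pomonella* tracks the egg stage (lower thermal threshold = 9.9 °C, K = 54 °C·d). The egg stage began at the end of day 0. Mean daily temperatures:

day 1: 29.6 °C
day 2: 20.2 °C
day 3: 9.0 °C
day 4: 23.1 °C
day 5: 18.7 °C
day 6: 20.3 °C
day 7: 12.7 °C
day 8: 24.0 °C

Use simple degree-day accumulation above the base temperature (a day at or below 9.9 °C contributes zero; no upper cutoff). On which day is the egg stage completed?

day 6

Daily DD above 9.9 °C: 19.7, 10.3, 0.0, 13.2, 8.8, 10.4, 2.8, 14.1.
Cumulative: 19.7, 30.0, 30.0, 43.2, 52.0, 62.4, 65.2, 79.3.
The total first reaches 54 DD on day 6.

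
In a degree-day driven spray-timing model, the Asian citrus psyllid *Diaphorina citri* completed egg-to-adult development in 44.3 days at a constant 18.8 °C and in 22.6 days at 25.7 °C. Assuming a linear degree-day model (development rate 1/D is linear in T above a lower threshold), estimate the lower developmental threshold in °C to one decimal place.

11.6 °C

Linear rate model ⇒ the product D·(T − T_b) is constant across temperatures.
44.3·(18.8 − T_b) = 22.6·(25.7 − T_b)
T_b = (44.3·18.8 − 22.6·25.7) / (44.3 − 22.6) = 252.02 / 21.7 = 11.614 °C ≈ 11.6 °C.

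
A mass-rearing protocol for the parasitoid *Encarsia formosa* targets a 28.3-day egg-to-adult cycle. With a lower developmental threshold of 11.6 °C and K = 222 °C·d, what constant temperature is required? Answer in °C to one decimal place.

19.4 °C

Required daily accumulation = 222 / 28.3 = 7.845 DD/day.
T = T_base + 7.845 = 11.6 + 7.845 = 19.445 ≈ 19.4 °C.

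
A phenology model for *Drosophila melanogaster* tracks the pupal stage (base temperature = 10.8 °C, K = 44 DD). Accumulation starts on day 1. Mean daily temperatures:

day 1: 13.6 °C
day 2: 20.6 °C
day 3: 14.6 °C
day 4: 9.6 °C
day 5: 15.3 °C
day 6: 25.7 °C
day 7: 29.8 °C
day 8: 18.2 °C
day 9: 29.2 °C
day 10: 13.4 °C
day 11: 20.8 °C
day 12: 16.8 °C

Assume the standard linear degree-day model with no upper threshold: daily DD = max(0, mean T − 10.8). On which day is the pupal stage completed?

day 7

Daily DD above 10.8 °C: 2.8, 9.8, 3.8, 0.0, 4.5, 14.9, 19.0, 7.4, 18.4, 2.6, 10.0, 6.0.
Cumulative: 2.8, 12.6, 16.4, 16.4, 20.9, 35.8, 54.8, 62.2, 80.6, 83.2, 93.2, 99.2.
The total first reaches 44 DD on day 7.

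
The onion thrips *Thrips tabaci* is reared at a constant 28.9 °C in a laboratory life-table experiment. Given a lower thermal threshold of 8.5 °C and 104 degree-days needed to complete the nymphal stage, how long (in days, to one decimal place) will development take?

5.1 days

Daily accumulation = 28.9 − 8.5 = 20.4 DD/day.
Duration = 104 / 20.4 = 5.098 ≈ 5.1 days.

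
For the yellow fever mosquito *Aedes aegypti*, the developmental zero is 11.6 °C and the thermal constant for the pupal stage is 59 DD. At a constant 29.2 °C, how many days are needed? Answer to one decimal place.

Daily accumulation = 29.2 − 11.6 = 17.6 DD/day.
Duration = 59 / 17.6 = 3.352 ≈ 3.4 days.

3.4 days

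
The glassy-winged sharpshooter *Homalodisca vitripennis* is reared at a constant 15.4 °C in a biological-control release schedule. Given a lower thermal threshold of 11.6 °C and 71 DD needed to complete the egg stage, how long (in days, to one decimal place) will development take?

Daily accumulation = 15.4 − 11.6 = 3.8 DD/day.
Duration = 71 / 3.8 = 18.684 ≈ 18.7 days.

18.7 days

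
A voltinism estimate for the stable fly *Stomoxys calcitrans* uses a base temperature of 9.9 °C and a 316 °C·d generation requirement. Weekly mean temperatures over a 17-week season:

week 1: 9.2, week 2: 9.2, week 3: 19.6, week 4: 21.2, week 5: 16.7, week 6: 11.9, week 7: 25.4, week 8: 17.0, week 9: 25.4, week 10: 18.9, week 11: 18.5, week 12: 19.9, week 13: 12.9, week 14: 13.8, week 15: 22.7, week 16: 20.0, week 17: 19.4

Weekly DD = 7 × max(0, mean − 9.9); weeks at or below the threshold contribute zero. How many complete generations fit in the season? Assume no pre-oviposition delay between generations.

2 generations

Weekly DD (7 × max(0, T̄ − 9.9)): 0.0, 0.0, 67.9, 79.1, 47.6, 14.0, 108.5, 49.7, 108.5, 63.0, 60.2, 70.0, 21.0, 27.3, 89.6, 70.7, 66.5.
Season total = 943.6 DD.
Complete generations = ⌊943.6 / 316⌋ = 2.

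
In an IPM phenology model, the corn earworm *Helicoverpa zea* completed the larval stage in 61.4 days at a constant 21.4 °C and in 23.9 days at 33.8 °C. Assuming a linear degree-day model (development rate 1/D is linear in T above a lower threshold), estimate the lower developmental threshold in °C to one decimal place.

13.5 °C

Linear rate model ⇒ the product D·(T − T_b) is constant across temperatures.
61.4·(21.4 − T_b) = 23.9·(33.8 − T_b)
T_b = (61.4·21.4 − 23.9·33.8) / (61.4 − 23.9) = 506.14 / 37.5 = 13.497 °C ≈ 13.5 °C.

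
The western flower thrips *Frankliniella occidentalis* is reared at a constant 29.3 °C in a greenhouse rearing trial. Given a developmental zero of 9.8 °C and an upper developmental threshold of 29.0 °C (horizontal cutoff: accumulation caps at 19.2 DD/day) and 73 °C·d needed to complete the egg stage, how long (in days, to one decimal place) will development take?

Temperature 29.3 °C exceeds the upper threshold, so daily accumulation caps at 29.0 − 9.8 = 19.2 DD/day.
Duration = 73 / 19.2 = 3.802 ≈ 3.8 days.

3.8 days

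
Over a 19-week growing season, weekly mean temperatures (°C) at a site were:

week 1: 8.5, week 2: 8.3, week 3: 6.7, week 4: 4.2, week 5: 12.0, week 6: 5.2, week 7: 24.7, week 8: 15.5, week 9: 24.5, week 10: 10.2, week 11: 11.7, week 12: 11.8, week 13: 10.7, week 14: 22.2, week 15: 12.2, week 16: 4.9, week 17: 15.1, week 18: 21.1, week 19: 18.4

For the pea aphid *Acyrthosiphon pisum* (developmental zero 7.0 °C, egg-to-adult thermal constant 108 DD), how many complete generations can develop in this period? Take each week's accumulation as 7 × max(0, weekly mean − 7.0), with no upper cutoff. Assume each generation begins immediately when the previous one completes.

Weekly DD (7 × max(0, T̄ − 7.0)): 10.5, 9.1, 0.0, 0.0, 35.0, 0.0, 123.9, 59.5, 122.5, 22.4, 32.9, 33.6, 25.9, 106.4, 36.4, 0.0, 56.7, 98.7, 79.8.
Season total = 853.3 DD.
Complete generations = ⌊853.3 / 108⌋ = 7.

7 generations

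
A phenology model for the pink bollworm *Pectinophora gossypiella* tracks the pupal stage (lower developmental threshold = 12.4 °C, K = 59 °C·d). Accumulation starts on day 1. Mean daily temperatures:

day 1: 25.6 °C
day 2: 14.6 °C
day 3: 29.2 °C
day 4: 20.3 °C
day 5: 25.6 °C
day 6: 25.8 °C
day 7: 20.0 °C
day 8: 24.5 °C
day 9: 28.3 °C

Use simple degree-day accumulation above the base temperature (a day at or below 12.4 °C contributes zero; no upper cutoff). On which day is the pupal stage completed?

day 6

Daily DD above 12.4 °C: 13.2, 2.2, 16.8, 7.9, 13.2, 13.4, 7.6, 12.1, 15.9.
Cumulative: 13.2, 15.4, 32.2, 40.1, 53.3, 66.7, 74.3, 86.4, 102.3.
The total first reaches 59 DD on day 6.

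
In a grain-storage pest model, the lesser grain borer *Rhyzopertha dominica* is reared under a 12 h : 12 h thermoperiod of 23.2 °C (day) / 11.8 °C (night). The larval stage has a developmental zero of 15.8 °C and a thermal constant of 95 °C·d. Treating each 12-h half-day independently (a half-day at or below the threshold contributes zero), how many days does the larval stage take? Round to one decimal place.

25.7 days

Day half: max(0, 23.2 − 15.8) × 0.5 = 7.4 × 0.5 = 3.70 DD.
Night half: max(0, 11.8 − 15.8) × 0.5 = 0.0 × 0.5 = 0.00 DD.
Per 24 h: 3.70 DD/day.
Duration = 95 / 3.70 = 25.676 ≈ 25.7 days.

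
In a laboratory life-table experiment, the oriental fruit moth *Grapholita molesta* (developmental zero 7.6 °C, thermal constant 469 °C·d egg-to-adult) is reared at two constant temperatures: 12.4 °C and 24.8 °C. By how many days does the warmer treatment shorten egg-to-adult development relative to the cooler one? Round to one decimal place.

70.4 days

At 12.4 °C: 469 / (12.4 − 7.6) = 469 / 4.8 = 97.708 d.
At 24.8 °C: 469 / (24.8 − 7.6) = 469 / 17.2 = 27.267 d.
Difference = |97.708 − 27.267| = 70.441 ≈ 70.4 days.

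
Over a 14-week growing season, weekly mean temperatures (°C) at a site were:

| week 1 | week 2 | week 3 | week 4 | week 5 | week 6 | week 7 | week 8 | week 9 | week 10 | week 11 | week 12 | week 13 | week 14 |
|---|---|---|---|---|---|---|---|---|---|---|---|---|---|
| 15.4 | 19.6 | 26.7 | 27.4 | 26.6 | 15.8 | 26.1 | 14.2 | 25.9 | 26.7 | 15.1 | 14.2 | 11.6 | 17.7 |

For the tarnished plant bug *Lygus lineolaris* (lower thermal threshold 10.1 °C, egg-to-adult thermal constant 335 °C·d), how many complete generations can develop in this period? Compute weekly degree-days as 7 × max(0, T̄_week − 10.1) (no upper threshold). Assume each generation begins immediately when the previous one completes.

Weekly DD (7 × max(0, T̄ − 10.1)): 37.1, 66.5, 116.2, 121.1, 115.5, 39.9, 112.0, 28.7, 110.6, 116.2, 35.0, 28.7, 10.5, 53.2.
Season total = 991.2 DD.
Complete generations = ⌊991.2 / 335⌋ = 2.

2 generations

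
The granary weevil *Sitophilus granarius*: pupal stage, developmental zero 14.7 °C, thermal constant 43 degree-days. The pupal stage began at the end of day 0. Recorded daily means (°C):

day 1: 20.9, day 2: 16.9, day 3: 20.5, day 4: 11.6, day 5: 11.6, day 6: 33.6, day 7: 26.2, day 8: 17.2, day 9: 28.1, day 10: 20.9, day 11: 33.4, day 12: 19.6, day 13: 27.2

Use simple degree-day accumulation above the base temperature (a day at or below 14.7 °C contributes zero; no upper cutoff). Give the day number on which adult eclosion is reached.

day 7

Daily DD above 14.7 °C: 6.2, 2.2, 5.8, 0.0, 0.0, 18.9, 11.5, 2.5, 13.4, 6.2, 18.7, 4.9, 12.5.
Cumulative: 6.2, 8.4, 14.2, 14.2, 14.2, 33.1, 44.6, 47.1, 60.5, 66.7, 85.4, 90.3, 102.8.
The total first reaches 43 DD on day 7.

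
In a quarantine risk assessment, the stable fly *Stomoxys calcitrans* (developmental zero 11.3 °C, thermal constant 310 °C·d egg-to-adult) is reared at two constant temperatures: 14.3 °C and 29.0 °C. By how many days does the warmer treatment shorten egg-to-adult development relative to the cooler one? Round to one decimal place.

At 14.3 °C: 310 / (14.3 − 11.3) = 310 / 3.0 = 103.333 d.
At 29.0 °C: 310 / (29.0 − 11.3) = 310 / 17.7 = 17.514 d.
Difference = |103.333 − 17.514| = 85.819 ≈ 85.8 days.

85.8 days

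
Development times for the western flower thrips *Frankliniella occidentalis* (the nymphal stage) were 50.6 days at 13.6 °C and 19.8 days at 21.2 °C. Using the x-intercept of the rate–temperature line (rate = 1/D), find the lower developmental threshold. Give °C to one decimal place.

Linear rate model ⇒ the product D·(T − T_b) is constant across temperatures.
50.6·(13.6 − T_b) = 19.8·(21.2 − T_b)
T_b = (50.6·13.6 − 19.8·21.2) / (50.6 − 19.8) = 268.40 / 30.8 = 8.714 °C ≈ 8.7 °C.

8.7 °C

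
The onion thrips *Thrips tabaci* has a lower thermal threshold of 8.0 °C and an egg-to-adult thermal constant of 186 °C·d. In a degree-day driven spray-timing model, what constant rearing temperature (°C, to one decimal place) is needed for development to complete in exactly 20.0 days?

17.3 °C

Required daily accumulation = 186 / 20.0 = 9.300 DD/day.
T = T_base + 9.300 = 8.0 + 9.300 = 17.300 ≈ 17.3 °C.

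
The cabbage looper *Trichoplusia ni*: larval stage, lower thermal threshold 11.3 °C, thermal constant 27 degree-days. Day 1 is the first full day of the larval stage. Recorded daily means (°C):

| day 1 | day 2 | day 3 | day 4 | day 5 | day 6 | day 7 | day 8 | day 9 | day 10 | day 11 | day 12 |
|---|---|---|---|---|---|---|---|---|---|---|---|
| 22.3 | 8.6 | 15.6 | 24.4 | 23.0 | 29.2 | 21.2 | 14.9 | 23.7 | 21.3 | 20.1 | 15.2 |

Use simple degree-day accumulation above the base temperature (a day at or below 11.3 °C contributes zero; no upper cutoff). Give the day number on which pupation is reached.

day 4

Daily DD above 11.3 °C: 11.0, 0.0, 4.3, 13.1, 11.7, 17.9, 9.9, 3.6, 12.4, 10.0, 8.8, 3.9.
Cumulative: 11.0, 11.0, 15.3, 28.4, 40.1, 58.0, 67.9, 71.5, 83.9, 93.9, 102.7, 106.6.
The total first reaches 27 DD on day 4.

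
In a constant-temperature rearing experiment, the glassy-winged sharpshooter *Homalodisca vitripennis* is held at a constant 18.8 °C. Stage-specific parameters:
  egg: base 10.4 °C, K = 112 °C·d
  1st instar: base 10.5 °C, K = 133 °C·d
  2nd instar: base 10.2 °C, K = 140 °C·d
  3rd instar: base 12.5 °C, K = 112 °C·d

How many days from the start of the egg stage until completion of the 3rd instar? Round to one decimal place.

egg: 112 / (18.8 − 10.4) = 112 / 8.4 = 13.333 d.
1st instar: 133 / (18.8 − 10.5) = 133 / 8.3 = 16.024 d.
2nd instar: 140 / (18.8 − 10.2) = 140 / 8.6 = 16.279 d.
3rd instar: 112 / (18.8 − 12.5) = 112 / 6.3 = 17.778 d.
Sum = 63.414 ≈ 63.4 days.

63.4 days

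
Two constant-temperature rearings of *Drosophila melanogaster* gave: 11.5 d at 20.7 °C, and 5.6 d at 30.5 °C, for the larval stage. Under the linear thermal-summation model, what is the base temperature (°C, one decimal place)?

11.4 °C

Linear rate model ⇒ the product D·(T − T_b) is constant across temperatures.
11.5·(20.7 − T_b) = 5.6·(30.5 − T_b)
T_b = (11.5·20.7 − 5.6·30.5) / (11.5 − 5.6) = 67.25 / 5.9 = 11.398 °C ≈ 11.4 °C.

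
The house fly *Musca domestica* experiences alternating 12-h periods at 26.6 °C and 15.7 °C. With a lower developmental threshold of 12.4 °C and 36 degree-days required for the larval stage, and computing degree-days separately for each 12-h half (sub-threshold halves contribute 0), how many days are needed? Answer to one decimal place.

Day half: max(0, 26.6 − 12.4) × 0.5 = 14.2 × 0.5 = 7.10 DD.
Night half: max(0, 15.7 − 12.4) × 0.5 = 3.3 × 0.5 = 1.65 DD.
Per 24 h: 8.75 DD/day.
Duration = 36 / 8.75 = 4.114 ≈ 4.1 days.

4.1 days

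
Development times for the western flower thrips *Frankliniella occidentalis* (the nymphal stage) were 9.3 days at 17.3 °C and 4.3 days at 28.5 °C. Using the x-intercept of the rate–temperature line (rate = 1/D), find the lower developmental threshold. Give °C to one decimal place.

Linear rate model ⇒ the product D·(T − T_b) is constant across temperatures.
9.3·(17.3 − T_b) = 4.3·(28.5 − T_b)
T_b = (9.3·17.3 − 4.3·28.5) / (9.3 − 4.3) = 38.34 / 5.0 = 7.668 °C ≈ 7.7 °C.

7.7 °C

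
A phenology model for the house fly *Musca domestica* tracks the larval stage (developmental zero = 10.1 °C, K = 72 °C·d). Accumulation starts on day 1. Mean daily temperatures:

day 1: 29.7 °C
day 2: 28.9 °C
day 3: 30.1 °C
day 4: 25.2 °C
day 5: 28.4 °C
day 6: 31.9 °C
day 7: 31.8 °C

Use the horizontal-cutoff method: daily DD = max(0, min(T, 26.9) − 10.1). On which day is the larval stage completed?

Daily DD above 10.1 °C (capped at 16.8): 16.8, 16.8, 16.8, 15.1, 16.8, 16.8, 16.8.
Cumulative: 16.8, 33.6, 50.4, 65.5, 82.3, 99.1, 115.9.
The total first reaches 72 DD on day 5.

day 5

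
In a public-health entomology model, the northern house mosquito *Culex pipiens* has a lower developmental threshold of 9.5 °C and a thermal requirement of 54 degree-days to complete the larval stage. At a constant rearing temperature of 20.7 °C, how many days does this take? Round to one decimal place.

Daily accumulation = 20.7 − 9.5 = 11.2 DD/day.
Duration = 54 / 11.2 = 4.821 ≈ 4.8 days.

4.8 days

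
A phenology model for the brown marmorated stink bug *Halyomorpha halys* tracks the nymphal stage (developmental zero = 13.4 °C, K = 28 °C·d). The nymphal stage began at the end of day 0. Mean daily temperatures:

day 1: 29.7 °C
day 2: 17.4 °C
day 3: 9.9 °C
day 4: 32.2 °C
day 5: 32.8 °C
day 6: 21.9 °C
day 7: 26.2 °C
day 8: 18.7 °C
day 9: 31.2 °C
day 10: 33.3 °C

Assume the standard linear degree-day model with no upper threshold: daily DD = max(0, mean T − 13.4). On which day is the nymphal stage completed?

day 4

Daily DD above 13.4 °C: 16.3, 4.0, 0.0, 18.8, 19.4, 8.5, 12.8, 5.3, 17.8, 19.9.
Cumulative: 16.3, 20.3, 20.3, 39.1, 58.5, 67.0, 79.8, 85.1, 102.9, 122.8.
The total first reaches 28 DD on day 4.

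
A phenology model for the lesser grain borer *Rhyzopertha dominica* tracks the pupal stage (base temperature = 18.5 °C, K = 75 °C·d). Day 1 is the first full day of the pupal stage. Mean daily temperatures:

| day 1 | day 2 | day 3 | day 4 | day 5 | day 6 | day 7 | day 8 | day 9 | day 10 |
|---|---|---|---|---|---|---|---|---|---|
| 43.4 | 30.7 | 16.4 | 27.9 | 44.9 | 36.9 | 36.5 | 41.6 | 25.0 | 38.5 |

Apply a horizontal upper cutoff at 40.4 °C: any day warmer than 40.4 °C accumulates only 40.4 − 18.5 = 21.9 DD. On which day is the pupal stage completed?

Daily DD above 18.5 °C (capped at 21.9): 21.9, 12.2, 0.0, 9.4, 21.9, 18.4, 18.0, 21.9, 6.5, 20.0.
Cumulative: 21.9, 34.1, 34.1, 43.5, 65.4, 83.8, 101.8, 123.7, 130.2, 150.2.
The total first reaches 75 DD on day 6.

day 6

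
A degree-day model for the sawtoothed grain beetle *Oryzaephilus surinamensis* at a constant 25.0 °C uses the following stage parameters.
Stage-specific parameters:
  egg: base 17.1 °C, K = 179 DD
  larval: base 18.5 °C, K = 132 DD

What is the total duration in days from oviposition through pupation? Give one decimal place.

43.0 days

egg: 179 / (25.0 − 17.1) = 179 / 7.9 = 22.658 d.
larval: 132 / (25.0 − 18.5) = 132 / 6.5 = 20.308 d.
Sum = 42.966 ≈ 43.0 days.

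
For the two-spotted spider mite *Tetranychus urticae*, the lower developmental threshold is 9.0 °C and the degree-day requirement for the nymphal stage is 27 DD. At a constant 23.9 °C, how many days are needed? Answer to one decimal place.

1.8 days

Daily accumulation = 23.9 − 9.0 = 14.9 DD/day.
Duration = 27 / 14.9 = 1.812 ≈ 1.8 days.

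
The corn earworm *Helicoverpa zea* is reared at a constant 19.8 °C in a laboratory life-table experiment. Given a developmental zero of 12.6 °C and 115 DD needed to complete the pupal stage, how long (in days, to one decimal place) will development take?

Daily accumulation = 19.8 − 12.6 = 7.2 DD/day.
Duration = 115 / 7.2 = 15.972 ≈ 16.0 days.

16.0 days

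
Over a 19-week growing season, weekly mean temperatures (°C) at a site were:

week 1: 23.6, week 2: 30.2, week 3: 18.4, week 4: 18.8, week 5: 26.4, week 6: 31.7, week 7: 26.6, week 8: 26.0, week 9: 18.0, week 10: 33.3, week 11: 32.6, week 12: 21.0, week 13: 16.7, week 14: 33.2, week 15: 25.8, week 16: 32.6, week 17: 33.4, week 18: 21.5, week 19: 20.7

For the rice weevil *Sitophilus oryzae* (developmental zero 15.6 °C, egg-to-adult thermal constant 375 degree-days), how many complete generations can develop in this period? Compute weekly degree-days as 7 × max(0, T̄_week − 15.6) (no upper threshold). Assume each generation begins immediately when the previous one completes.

Weekly DD (7 × max(0, T̄ − 15.6)): 56.0, 102.2, 19.6, 22.4, 75.6, 112.7, 77.0, 72.8, 16.8, 123.9, 119.0, 37.8, 7.7, 123.2, 71.4, 119.0, 124.6, 41.3, 35.7.
Season total = 1358.7 DD.
Complete generations = ⌊1358.7 / 375⌋ = 3.

3 generations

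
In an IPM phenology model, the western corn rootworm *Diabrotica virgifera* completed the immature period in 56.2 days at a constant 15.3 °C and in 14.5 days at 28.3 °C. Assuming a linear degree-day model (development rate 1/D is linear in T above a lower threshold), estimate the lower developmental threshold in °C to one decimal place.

Linear rate model ⇒ the product D·(T − T_b) is constant across temperatures.
56.2·(15.3 − T_b) = 14.5·(28.3 − T_b)
T_b = (56.2·15.3 − 14.5·28.3) / (56.2 − 14.5) = 449.51 / 41.7 = 10.780 °C ≈ 10.8 °C.

10.8 °C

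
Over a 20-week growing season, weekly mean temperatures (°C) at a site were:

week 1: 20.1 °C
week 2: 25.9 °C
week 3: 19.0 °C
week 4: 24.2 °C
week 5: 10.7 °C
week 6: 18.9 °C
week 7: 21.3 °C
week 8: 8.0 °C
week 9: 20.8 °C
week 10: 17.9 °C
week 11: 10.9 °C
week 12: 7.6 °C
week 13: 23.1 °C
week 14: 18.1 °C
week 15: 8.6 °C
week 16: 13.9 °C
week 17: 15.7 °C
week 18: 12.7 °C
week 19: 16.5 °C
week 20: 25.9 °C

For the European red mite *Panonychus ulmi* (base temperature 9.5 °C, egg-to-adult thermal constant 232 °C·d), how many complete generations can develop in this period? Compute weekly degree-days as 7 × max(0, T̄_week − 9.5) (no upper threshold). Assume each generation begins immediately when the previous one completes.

Weekly DD (7 × max(0, T̄ − 9.5)): 74.2, 114.8, 66.5, 102.9, 8.4, 65.8, 82.6, 0.0, 79.1, 58.8, 9.8, 0.0, 95.2, 60.2, 0.0, 30.8, 43.4, 22.4, 49.0, 114.8.
Season total = 1078.7 DD.
Complete generations = ⌊1078.7 / 232⌋ = 4.

4 generations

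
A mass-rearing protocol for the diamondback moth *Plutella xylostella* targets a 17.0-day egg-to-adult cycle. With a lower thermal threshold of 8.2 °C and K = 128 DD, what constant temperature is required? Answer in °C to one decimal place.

Required daily accumulation = 128 / 17.0 = 7.529 DD/day.
T = T_base + 7.529 = 8.2 + 7.529 = 15.729 ≈ 15.7 °C.

15.7 °C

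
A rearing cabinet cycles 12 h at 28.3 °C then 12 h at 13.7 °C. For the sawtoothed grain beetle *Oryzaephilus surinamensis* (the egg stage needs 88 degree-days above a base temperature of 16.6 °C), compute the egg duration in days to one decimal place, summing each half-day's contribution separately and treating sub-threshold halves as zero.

Day half: max(0, 28.3 − 16.6) × 0.5 = 11.7 × 0.5 = 5.85 DD.
Night half: max(0, 13.7 − 16.6) × 0.5 = 0.0 × 0.5 = 0.00 DD.
Per 24 h: 5.85 DD/day.
Duration = 88 / 5.85 = 15.043 ≈ 15.0 days.

15.0 days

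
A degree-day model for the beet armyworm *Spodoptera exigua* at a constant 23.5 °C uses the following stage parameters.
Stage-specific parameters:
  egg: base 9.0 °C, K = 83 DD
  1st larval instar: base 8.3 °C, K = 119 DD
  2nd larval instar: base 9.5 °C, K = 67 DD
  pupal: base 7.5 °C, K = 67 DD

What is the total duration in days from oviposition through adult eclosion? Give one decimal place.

egg: 83 / (23.5 − 9.0) = 83 / 14.5 = 5.724 d.
1st larval instar: 119 / (23.5 − 8.3) = 119 / 15.2 = 7.829 d.
2nd larval instar: 67 / (23.5 − 9.5) = 67 / 14.0 = 4.786 d.
pupal: 67 / (23.5 − 7.5) = 67 / 16.0 = 4.188 d.
Sum = 22.526 ≈ 22.5 days.

22.5 days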